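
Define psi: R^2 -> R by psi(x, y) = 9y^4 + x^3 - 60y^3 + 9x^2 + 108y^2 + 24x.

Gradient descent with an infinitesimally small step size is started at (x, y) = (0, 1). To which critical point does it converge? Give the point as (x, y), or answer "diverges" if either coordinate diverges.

psi is separable, so gradient descent decouples: x follows -∂psi/∂x, y follows -∂psi/∂y.
∂psi/∂x = 3(x + 2)(x + 4); at x=0 this is 24, so x decreases.
∂psi/∂y = 36y(y - 3)(y - 2); at y=1 this is 72, so y decreases.
x converges to its nearest critical value -2 (a local min of the x-part); y converges to 0. The iterate converges to (-2, 0).

(-2, 0)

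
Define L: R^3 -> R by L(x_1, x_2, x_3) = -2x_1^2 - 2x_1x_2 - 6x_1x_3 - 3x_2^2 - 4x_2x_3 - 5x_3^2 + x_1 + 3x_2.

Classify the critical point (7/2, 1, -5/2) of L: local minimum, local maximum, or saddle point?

local maximum

The Hessian is constant: H = [[-4, -2, -6], [-2, -6, -4], [-6, -4, -10]].
Leading principal minors: Δ₁ = -4, Δ₂ = 20, Δ₃ = -16.
The minors alternate sign starting negative (−, +, −), so H is negative definite: a local maximum.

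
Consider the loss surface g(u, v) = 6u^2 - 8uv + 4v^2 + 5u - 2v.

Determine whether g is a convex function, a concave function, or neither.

g is quadratic, so its Hessian is the constant matrix H = [[12, -8], [-8, 8]].
det(H) = 32, tr(H) = 20.
det(H) > 0 and tr(H) > 0, so H is positive definite everywhere: convex.

convex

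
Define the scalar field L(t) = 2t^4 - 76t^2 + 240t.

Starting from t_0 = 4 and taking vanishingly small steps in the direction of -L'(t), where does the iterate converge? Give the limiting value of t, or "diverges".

3

L'(t) = 8(t - 3)(t - 2)(t + 5), so L'(4) = 144.
Gradient descent moves in the -L' direction, i.e. t is decreasing.
The nearest critical point in that direction is t = 3, where L'' = 64 > 0 (a local minimum). The iterate converges there.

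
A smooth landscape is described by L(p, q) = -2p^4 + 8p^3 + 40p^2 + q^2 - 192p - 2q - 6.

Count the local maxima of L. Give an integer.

0

L separates as a function of p plus a function of q, so ∇L=0 decouples.
∂L/∂p = -8(p - 4)(p - 2)(p + 3) = 0 at p ∈ {-3, 2, 4}; ∂L/∂q = 2(q - 1) = 0 at q ∈ {1}.
The Hessian is diagonal: diag(L_pp, L_qq). Second derivatives: L_pp(-3)=-280, L_pp(2)=80, L_pp(4)=-112; L_qq(1)=2.
Local maxima occur where both diagonal entries negative: none. Count: 0.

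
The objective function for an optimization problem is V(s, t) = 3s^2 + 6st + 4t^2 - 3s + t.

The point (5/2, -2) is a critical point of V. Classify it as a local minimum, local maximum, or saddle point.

local minimum

The Hessian of V is constant: H = [[6, 6], [6, 8]].
det(H) = 6·8 − 6² = 12.
det(H) > 0 and tr(H) = 14 > 0, so H is positive definite and the point is a local minimum.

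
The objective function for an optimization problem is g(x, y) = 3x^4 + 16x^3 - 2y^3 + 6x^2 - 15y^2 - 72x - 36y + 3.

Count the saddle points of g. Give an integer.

g separates as a function of x plus a function of y, so ∇g=0 decouples.
∂g/∂x = 12(x - 1)(x + 2)(x + 3) = 0 at x ∈ {-3, -2, 1}; ∂g/∂y = -6(y + 2)(y + 3) = 0 at y ∈ {-3, -2}.
The Hessian is diagonal: diag(g_xx, g_yy). Second derivatives: g_xx(-3)=48, g_xx(-2)=-36, g_xx(1)=144; g_yy(-3)=6, g_yy(-2)=-6.
Saddle points occur where the two diagonal entries have opposite signs: (-3, -2), (-2, -3), (1, -2). Count: 3.

3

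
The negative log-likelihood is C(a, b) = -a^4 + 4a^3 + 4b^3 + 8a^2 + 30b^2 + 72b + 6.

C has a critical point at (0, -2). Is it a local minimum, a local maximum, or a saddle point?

local minimum

The mixed partial ∂²C/∂a∂b is 0, so the Hessian at any point is diag(C_aa, C_bb) = diag(4(-3a^2 + 6a + 4), 12(2b + 5)).
At (0, -2): H = diag(16, 12).
Both eigenvalues are positive, so H is positive definite: a local minimum.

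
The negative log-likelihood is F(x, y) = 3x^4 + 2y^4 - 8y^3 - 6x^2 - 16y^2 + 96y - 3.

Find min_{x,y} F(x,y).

F(x,y) separates as P(x) + Q(y) − 3, so its minimum is min P + min Q − 3.
P'(x) = 12x(x - 1)(x + 1) vanishes at x ∈ {-1, 0, 1}; Q'(y) = 8(y - 3)(y - 2)(y + 2) vanishes at y ∈ {-2, 2, 3}.
Local minima of P (where P''>0): P(-1)=-3, P(1)=-3. Local minima of Q: Q(-2)=-160, Q(3)=90.
So the global minimum of F is P(-1) + Q(-2) − 3 = -3 − 160 − 3 = -166, attained at (-1, -2).

-166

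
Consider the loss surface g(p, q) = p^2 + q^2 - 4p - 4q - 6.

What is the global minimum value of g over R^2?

g(p,q) separates as A(p) + B(q) − 6, so its minimum is min A + min B − 6.
A'(p) = 2p - 4 vanishes at p ∈ {2}; B'(q) = 2q - 4 vanishes at q ∈ {2}.
Local minima of A (where A''>0): A(2)=-4. Local minima of B: B(2)=-4.
So the global minimum of g is A(2) + B(2) − 6 = -4 − 4 − 6 = -14, attained at (2, 2).

-14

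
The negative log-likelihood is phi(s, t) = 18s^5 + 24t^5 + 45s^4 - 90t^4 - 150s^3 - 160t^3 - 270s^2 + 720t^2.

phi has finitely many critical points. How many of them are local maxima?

phi separates as a function of s plus a function of t, so ∇phi=0 decouples.
∂phi/∂s = 90s(s - 2)(s + 1)(s + 3) = 0 at s ∈ {-3, -1, 0, 2}; ∂phi/∂t = 120t(t - 3)(t - 2)(t + 2) = 0 at t ∈ {-2, 0, 2, 3}.
The Hessian is diagonal: diag(phi_ss, phi_tt). Second derivatives: phi_ss(-3)=-2700, phi_ss(-1)=540, phi_ss(0)=-540, phi_ss(2)=2700; phi_tt(-2)=-4800, phi_tt(0)=1440, phi_tt(2)=-960, phi_tt(3)=1800.
Local maxima occur where both diagonal entries negative: (-3, -2), (-3, 2), (0, -2), (0, 2). Count: 4.

4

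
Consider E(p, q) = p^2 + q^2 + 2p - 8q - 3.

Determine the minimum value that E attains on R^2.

E(p,q) separates as A(p) + B(q) − 3, so its minimum is min A + min B − 3.
A'(p) = 2p + 2 vanishes at p ∈ {-1}; B'(q) = 2q - 8 vanishes at q ∈ {4}.
Local minima of A (where A''>0): A(-1)=-1. Local minima of B: B(4)=-16.
So the global minimum of E is A(-1) + B(4) − 3 = -1 − 16 − 3 = -20, attained at (-1, 4).

-20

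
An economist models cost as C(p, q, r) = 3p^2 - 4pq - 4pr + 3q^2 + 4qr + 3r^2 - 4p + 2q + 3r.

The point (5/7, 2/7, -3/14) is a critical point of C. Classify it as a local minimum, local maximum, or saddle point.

The Hessian is constant: H = [[6, -4, -4], [-4, 6, 4], [-4, 4, 6]].
Leading principal minors: Δ₁ = 6, Δ₂ = 20, Δ₃ = 56.
All leading minors are positive, so H is positive definite: a local minimum.

local minimum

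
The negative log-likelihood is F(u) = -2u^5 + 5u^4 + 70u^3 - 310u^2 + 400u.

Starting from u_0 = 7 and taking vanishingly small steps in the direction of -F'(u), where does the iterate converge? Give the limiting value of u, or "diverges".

diverges

F'(u) = -10(u - 4)(u - 2)(u - 1)(u + 5), so F'(7) = -10800.
Gradient descent moves in the -F' direction, i.e. u is increasing.
There is no critical point above u=7, and F' keeps the same sign, so the iterate runs off to +∞.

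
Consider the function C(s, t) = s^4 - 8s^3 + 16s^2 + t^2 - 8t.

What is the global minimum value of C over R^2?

C(s,t) separates as P(s) + Q(t), so its minimum is min P + min Q.
P'(s) = 4s(s - 4)(s - 2) vanishes at s ∈ {0, 2, 4}; Q'(t) = 2(t - 4) vanishes at t ∈ {4}.
Local minima of P (where P''>0): P(0)=0, P(4)=0. Local minima of Q: Q(4)=-16.
So the global minimum of C is P(0) + Q(4) = 0 − 16 = -16, attained at (0, 4).

-16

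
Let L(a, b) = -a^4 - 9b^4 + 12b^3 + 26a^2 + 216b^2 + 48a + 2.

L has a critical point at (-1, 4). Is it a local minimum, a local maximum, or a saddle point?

saddle point

The mixed partial ∂²L/∂a∂b is 0, so the Hessian at any point is diag(L_aa, L_bb) = diag(4(-3a^2 + 13), 36(-3b^2 + 2b + 12)).
At (-1, 4): H = diag(40, -1008).
The eigenvalues have opposite signs, so H is indefinite: a saddle point.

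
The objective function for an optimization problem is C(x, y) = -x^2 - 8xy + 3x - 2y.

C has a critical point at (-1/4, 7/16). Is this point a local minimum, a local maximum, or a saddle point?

saddle point

The Hessian of C is constant: H = [[-2, -8], [-8, 0]].
det(H) = (-2)·0 − (-8)² = -64.
Since det(H) < 0, H is indefinite and the critical point is a saddle point.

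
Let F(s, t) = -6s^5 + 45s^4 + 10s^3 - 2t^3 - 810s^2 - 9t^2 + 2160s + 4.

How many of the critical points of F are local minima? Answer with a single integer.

2

F separates as a function of s plus a function of t, so ∇F=0 decouples.
∂F/∂s = -30(s - 4)(s - 3)(s - 2)(s + 3) = 0 at s ∈ {-3, 2, 3, 4}; ∂F/∂t = -6t(t + 3) = 0 at t ∈ {-3, 0}.
The Hessian is diagonal: diag(F_ss, F_tt). Second derivatives: F_ss(-3)=6300, F_ss(2)=-300, F_ss(3)=180, F_ss(4)=-420; F_tt(-3)=18, F_tt(0)=-18.
Local minima occur where both diagonal entries positive: (-3, -3), (3, -3). Count: 2.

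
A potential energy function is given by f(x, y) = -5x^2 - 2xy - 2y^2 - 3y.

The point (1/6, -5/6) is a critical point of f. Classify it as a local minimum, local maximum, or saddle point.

local maximum

The Hessian of f is constant: H = [[-10, -2], [-2, -4]].
det(H) = (-10)·(-4) − (-2)² = 36.
det(H) > 0 and tr(H) = -14 < 0, so H is negative definite and the point is a local maximum.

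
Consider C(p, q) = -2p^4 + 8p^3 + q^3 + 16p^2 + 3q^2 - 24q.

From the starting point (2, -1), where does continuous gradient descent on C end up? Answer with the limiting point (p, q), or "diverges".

C is separable, so gradient descent decouples: p follows -∂C/∂p, q follows -∂C/∂q.
∂C/∂p = -8p(p - 4)(p + 1); at p=2 this is 96, so p decreases.
∂C/∂q = 3(q - 2)(q + 4); at q=-1 this is -27, so q increases.
p converges to its nearest critical value 0 (a local min of the p-part); q converges to 2. The iterate converges to (0, 2).

(0, 2)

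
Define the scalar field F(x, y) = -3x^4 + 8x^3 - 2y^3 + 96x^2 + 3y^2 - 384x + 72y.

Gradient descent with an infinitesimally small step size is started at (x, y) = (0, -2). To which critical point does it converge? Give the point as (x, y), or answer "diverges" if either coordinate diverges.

(2, -3)

F is separable, so gradient descent decouples: x follows -∂F/∂x, y follows -∂F/∂y.
∂F/∂x = -12(x - 4)(x - 2)(x + 4); at x=0 this is -384, so x increases.
∂F/∂y = -6(y - 4)(y + 3); at y=-2 this is 36, so y decreases.
x converges to its nearest critical value 2 (a local min of the x-part); y converges to -3. The iterate converges to (2, -3).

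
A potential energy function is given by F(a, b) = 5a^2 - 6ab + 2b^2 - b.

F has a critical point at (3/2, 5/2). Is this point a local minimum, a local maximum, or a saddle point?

The Hessian of F is constant: H = [[10, -6], [-6, 4]].
det(H) = 10·4 − (-6)² = 4.
det(H) > 0 and tr(H) = 14 > 0, so H is positive definite and the point is a local minimum.

local minimum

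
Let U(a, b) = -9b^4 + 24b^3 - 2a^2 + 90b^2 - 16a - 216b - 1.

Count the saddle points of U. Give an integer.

1

U separates as a function of a plus a function of b, so ∇U=0 decouples.
∂U/∂a = -4(a + 4) = 0 at a ∈ {-4}; ∂U/∂b = -36(b - 3)(b - 1)(b + 2) = 0 at b ∈ {-2, 1, 3}.
The Hessian is diagonal: diag(U_aa, U_bb). Second derivatives: U_aa(-4)=-4; U_bb(-2)=-540, U_bb(1)=216, U_bb(3)=-360.
Saddle points occur where the two diagonal entries have opposite signs: (-4, 1). Count: 1.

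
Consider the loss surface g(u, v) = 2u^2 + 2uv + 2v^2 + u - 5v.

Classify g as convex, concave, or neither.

convex

g is quadratic, so its Hessian is the constant matrix H = [[4, 2], [2, 4]].
det(H) = 12, tr(H) = 8.
det(H) > 0 and tr(H) > 0, so H is positive definite everywhere: convex.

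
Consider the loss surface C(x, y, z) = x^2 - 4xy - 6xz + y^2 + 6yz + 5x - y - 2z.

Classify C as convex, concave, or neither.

neither

C is quadratic, so its Hessian is the constant matrix H = [[2, -4, -6], [-4, 2, 6], [-6, 6, 0]].
Leading principal minors: 2, -12, 144.
Neither pattern holds ⇒ H is indefinite ⇒ neither convex nor concave.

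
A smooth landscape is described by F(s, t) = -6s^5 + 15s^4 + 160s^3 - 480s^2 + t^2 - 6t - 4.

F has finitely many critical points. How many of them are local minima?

2

F separates as a function of s plus a function of t, so ∇F=0 decouples.
∂F/∂s = -30s(s - 4)(s - 2)(s + 4) = 0 at s ∈ {-4, 0, 2, 4}; ∂F/∂t = 2(t - 3) = 0 at t ∈ {3}.
The Hessian is diagonal: diag(F_ss, F_tt). Second derivatives: F_ss(-4)=5760, F_ss(0)=-960, F_ss(2)=720, F_ss(4)=-1920; F_tt(3)=2.
Local minima occur where both diagonal entries positive: (-4, 3), (2, 3). Count: 2.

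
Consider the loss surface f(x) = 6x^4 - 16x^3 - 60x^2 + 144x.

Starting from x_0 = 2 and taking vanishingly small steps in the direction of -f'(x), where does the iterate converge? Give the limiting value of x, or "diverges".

3

f'(x) = 24(x - 3)(x - 1)(x + 2), so f'(2) = -96.
Gradient descent moves in the -f' direction, i.e. x is increasing.
The nearest critical point in that direction is x = 3, where f'' = 240 > 0 (a local minimum). The iterate converges there.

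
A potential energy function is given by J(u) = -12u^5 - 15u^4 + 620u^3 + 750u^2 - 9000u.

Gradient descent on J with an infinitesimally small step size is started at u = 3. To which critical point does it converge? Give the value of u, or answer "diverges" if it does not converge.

2

J'(u) = -60(u - 5)(u - 2)(u + 3)(u + 5), so J'(3) = 5760.
Gradient descent moves in the -J' direction, i.e. u is decreasing.
The nearest critical point in that direction is u = 2, where J'' = 6300 > 0 (a local minimum). The iterate converges there.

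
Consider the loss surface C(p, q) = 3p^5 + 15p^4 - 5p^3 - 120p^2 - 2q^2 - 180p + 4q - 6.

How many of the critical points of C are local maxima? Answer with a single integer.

C separates as a function of p plus a function of q, so ∇C=0 decouples.
∂C/∂p = 15(p - 2)(p + 1)(p + 2)(p + 3) = 0 at p ∈ {-3, -2, -1, 2}; ∂C/∂q = -4(q - 1) = 0 at q ∈ {1}.
The Hessian is diagonal: diag(C_pp, C_qq). Second derivatives: C_pp(-3)=-150, C_pp(-2)=60, C_pp(-1)=-90, C_pp(2)=900; C_qq(1)=-4.
Local maxima occur where both diagonal entries negative: (-3, 1), (-1, 1). Count: 2.

2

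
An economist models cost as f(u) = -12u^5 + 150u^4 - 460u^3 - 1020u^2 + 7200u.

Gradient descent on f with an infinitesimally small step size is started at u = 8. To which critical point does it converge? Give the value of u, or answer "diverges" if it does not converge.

f'(u) = -60(u - 5)(u - 4)(u - 3)(u + 2), so f'(8) = -36000.
Gradient descent moves in the -f' direction, i.e. u is increasing.
There is no critical point above u=8, and f' keeps the same sign, so the iterate runs off to +∞.

diverges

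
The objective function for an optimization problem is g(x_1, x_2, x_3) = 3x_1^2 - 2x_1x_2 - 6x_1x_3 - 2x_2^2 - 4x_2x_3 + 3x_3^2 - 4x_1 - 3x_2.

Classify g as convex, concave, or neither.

g is quadratic, so its Hessian is the constant matrix H = [[6, -2, -6], [-2, -4, -4], [-6, -4, 6]].
Leading principal minors: 6, -28, -216.
Neither pattern holds ⇒ H is indefinite ⇒ neither convex nor concave.

neither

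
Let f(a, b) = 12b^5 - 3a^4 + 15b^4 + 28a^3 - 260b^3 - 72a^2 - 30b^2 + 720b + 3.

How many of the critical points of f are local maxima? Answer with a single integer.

4

f separates as a function of a plus a function of b, so ∇f=0 decouples.
∂f/∂a = -12a(a - 4)(a - 3) = 0 at a ∈ {0, 3, 4}; ∂f/∂b = 60(b - 3)(b - 1)(b + 1)(b + 4) = 0 at b ∈ {-4, -1, 1, 3}.
The Hessian is diagonal: diag(f_aa, f_bb). Second derivatives: f_aa(0)=-144, f_aa(3)=36, f_aa(4)=-48; f_bb(-4)=-6300, f_bb(-1)=1440, f_bb(1)=-1200, f_bb(3)=3360.
Local maxima occur where both diagonal entries negative: (0, -4), (0, 1), (4, -4), (4, 1). Count: 4.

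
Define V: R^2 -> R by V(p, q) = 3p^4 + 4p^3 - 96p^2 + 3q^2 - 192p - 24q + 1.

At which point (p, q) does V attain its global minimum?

(4, 4)

V(p,q) separates as A(p) + B(q) + 1, so its minimum is min A + min B + 1.
A'(p) = 12(p - 4)(p + 1)(p + 4) vanishes at p ∈ {-4, -1, 4}; B'(q) = 6q - 24 vanishes at q ∈ {4}.
Local minima of A (where A''>0): A(-4)=-256, A(4)=-1280. Local minima of B: B(4)=-48.
So the global minimum of V is A(4) + B(4) + 1 = -1280 − 48 + 1 = -1327, attained at (4, 4).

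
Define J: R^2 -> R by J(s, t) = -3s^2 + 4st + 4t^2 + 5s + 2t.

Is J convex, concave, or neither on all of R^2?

neither

J is quadratic, so its Hessian is the constant matrix H = [[-6, 4], [4, 8]].
det(H) = -64, tr(H) = 2.
det(H) < 0, so H is indefinite: neither convex nor concave.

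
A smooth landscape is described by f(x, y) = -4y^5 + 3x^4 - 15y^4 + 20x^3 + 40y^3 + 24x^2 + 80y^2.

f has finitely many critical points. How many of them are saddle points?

f separates as a function of x plus a function of y, so ∇f=0 decouples.
∂f/∂x = 12x(x + 1)(x + 4) = 0 at x ∈ {-4, -1, 0}; ∂f/∂y = -20y(y - 2)(y + 1)(y + 4) = 0 at y ∈ {-4, -1, 0, 2}.
The Hessian is diagonal: diag(f_xx, f_yy). Second derivatives: f_xx(-4)=144, f_xx(-1)=-36, f_xx(0)=48; f_yy(-4)=1440, f_yy(-1)=-180, f_yy(0)=160, f_yy(2)=-720.
Saddle points occur where the two diagonal entries have opposite signs: (-4, -1), (-4, 2), (-1, -4), (-1, 0), (0, -1), (0, 2). Count: 6.

6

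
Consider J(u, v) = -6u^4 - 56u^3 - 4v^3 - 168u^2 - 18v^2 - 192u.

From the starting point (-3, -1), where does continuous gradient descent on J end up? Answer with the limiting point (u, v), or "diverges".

J is separable, so gradient descent decouples: u follows -∂J/∂u, v follows -∂J/∂v.
∂J/∂u = -24(u + 1)(u + 2)(u + 4); at u=-3 this is -48, so u increases.
∂J/∂v = -12v(v + 3); at v=-1 this is 24, so v decreases.
u converges to its nearest critical value -2 (a local min of the u-part); v converges to -3. The iterate converges to (-2, -3).

(-2, -3)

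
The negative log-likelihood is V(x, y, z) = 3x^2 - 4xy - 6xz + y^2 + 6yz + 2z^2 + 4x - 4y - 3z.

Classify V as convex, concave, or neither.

V is quadratic, so its Hessian is the constant matrix H = [[6, -4, -6], [-4, 2, 6], [-6, 6, 4]].
Leading principal minors: 6, -4, -16.
Neither pattern holds ⇒ H is indefinite ⇒ neither convex nor concave.

neither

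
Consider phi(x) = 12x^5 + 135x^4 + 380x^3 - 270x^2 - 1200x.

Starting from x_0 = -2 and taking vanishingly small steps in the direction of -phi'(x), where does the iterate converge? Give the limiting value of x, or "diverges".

-4

phi'(x) = 60(x - 1)(x + 1)(x + 4)(x + 5), so phi'(-2) = 1080.
Gradient descent moves in the -phi' direction, i.e. x is decreasing.
The nearest critical point in that direction is x = -4, where phi'' = 900 > 0 (a local minimum). The iterate converges there.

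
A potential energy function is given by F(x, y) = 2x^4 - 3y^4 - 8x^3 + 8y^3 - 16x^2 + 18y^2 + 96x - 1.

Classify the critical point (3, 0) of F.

local minimum

The mixed partial ∂²F/∂x∂y is 0, so the Hessian at any point is diag(F_xx, F_yy) = diag(8(3x^2 - 6x - 4), 12(-3y^2 + 4y + 3)).
At (3, 0): H = diag(40, 36).
Both eigenvalues are positive, so H is positive definite: a local minimum.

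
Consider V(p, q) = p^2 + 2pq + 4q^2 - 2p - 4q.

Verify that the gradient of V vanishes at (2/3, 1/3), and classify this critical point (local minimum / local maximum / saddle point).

local minimum

∇V = (2p + 2q - 2, 2p + 8q - 4); substituting (2/3, 1/3) gives ∇V = (0, 0), so (2/3, 1/3) is indeed a critical point.
The Hessian of V is constant: H = [[2, 2], [2, 8]].
det(H) = 2·8 − 2² = 12.
det(H) > 0 and tr(H) = 10 > 0, so H is positive definite and the point is a local minimum.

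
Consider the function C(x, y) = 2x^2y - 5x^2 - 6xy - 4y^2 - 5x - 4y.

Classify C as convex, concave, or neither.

The term 2x^2y is cubic, so the Hessian is not constant.
∂²C/∂x² = 4y - 10, which takes both signs as y varies (negative for sufficiently negative y). A diagonal entry of the Hessian changing sign means the Hessian is neither positive- nor negative-semidefinite on all of R^2.

neither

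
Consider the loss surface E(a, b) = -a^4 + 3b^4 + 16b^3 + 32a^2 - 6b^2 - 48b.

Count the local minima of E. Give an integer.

E separates as a function of a plus a function of b, so ∇E=0 decouples.
∂E/∂a = -4a(a - 4)(a + 4) = 0 at a ∈ {-4, 0, 4}; ∂E/∂b = 12(b - 1)(b + 1)(b + 4) = 0 at b ∈ {-4, -1, 1}.
The Hessian is diagonal: diag(E_aa, E_bb). Second derivatives: E_aa(-4)=-128, E_aa(0)=64, E_aa(4)=-128; E_bb(-4)=180, E_bb(-1)=-72, E_bb(1)=120.
Local minima occur where both diagonal entries positive: (0, -4), (0, 1). Count: 2.

2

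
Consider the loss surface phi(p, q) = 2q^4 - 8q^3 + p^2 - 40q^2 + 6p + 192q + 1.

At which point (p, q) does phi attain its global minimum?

phi(p,q) separates as A(p) + B(q) + 1, so its minimum is min A + min B + 1.
A'(p) = 2p + 6 vanishes at p ∈ {-3}; B'(q) = 8(q - 4)(q - 2)(q + 3) vanishes at q ∈ {-3, 2, 4}.
Local minima of A (where A''>0): A(-3)=-9. Local minima of B: B(-3)=-558, B(4)=128.
So the global minimum of phi is A(-3) + B(-3) + 1 = -9 − 558 + 1 = -566, attained at (-3, -3).

(-3, -3)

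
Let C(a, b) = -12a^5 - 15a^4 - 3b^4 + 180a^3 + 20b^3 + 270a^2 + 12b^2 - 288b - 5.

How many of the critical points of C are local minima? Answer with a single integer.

2

C separates as a function of a plus a function of b, so ∇C=0 decouples.
∂C/∂a = -60a(a - 3)(a + 1)(a + 3) = 0 at a ∈ {-3, -1, 0, 3}; ∂C/∂b = -12(b - 4)(b - 3)(b + 2) = 0 at b ∈ {-2, 3, 4}.
The Hessian is diagonal: diag(C_aa, C_bb). Second derivatives: C_aa(-3)=2160, C_aa(-1)=-480, C_aa(0)=540, C_aa(3)=-4320; C_bb(-2)=-360, C_bb(3)=60, C_bb(4)=-72.
Local minima occur where both diagonal entries positive: (-3, 3), (0, 3). Count: 2.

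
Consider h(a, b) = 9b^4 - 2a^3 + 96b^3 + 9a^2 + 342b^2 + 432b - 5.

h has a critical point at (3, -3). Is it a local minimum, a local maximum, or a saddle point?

The mixed partial ∂²h/∂a∂b is 0, so the Hessian at any point is diag(h_aa, h_bb) = diag(6(-2a + 3), 36(3b^2 + 16b + 19)).
At (3, -3): H = diag(-18, -72).
Both eigenvalues are negative, so H is negative definite: a local maximum.

local maximum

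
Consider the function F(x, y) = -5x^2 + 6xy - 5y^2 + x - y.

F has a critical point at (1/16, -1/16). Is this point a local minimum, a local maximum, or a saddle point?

local maximum

The Hessian of F is constant: H = [[-10, 6], [6, -10]].
det(H) = (-10)·(-10) − 6² = 64.
det(H) > 0 and tr(H) = -20 < 0, so H is negative definite and the point is a local maximum.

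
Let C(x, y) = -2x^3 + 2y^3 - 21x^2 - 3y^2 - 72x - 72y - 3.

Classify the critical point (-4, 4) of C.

The mixed partial ∂²C/∂x∂y is 0, so the Hessian at any point is diag(C_xx, C_yy) = diag(-6(2x + 7), 6(2y - 1)).
At (-4, 4): H = diag(6, 42).
Both eigenvalues are positive, so H is positive definite: a local minimum.

local minimum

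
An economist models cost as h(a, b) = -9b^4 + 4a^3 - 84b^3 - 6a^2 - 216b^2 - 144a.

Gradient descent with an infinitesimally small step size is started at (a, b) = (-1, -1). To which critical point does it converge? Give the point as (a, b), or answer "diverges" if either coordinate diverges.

h is separable, so gradient descent decouples: a follows -∂h/∂a, b follows -∂h/∂b.
∂h/∂a = 12(a - 4)(a + 3); at a=-1 this is -120, so a increases.
∂h/∂b = -36b(b + 3)(b + 4); at b=-1 this is 216, so b decreases.
a converges to its nearest critical value 4 (a local min of the a-part); b converges to -3. The iterate converges to (4, -3).

(4, -3)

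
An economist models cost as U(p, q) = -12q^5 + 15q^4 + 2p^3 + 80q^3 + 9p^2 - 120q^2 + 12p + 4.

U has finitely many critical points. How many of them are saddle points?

4

U separates as a function of p plus a function of q, so ∇U=0 decouples.
∂U/∂p = 6(p + 1)(p + 2) = 0 at p ∈ {-2, -1}; ∂U/∂q = -60q(q - 2)(q - 1)(q + 2) = 0 at q ∈ {-2, 0, 1, 2}.
The Hessian is diagonal: diag(U_pp, U_qq). Second derivatives: U_pp(-2)=-6, U_pp(-1)=6; U_qq(-2)=1440, U_qq(0)=-240, U_qq(1)=180, U_qq(2)=-480.
Saddle points occur where the two diagonal entries have opposite signs: (-2, -2), (-2, 1), (-1, 0), (-1, 2). Count: 4.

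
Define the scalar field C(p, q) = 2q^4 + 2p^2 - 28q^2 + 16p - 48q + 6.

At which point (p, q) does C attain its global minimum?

C(p,q) separates as A(p) + B(q) + 6, so its minimum is min A + min B + 6.
A'(p) = 4p + 16 vanishes at p ∈ {-4}; B'(q) = 8(q - 3)(q + 1)(q + 2) vanishes at q ∈ {-2, -1, 3}.
Local minima of A (where A''>0): A(-4)=-32. Local minima of B: B(-2)=16, B(3)=-234.
So the global minimum of C is A(-4) + B(3) + 6 = -32 − 234 + 6 = -260, attained at (-4, 3).

(-4, 3)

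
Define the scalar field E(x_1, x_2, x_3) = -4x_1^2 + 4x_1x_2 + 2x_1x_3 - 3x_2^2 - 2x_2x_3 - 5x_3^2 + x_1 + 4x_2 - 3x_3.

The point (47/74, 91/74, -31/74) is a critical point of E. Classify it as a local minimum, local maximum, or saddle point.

local maximum

The Hessian is constant: H = [[-8, 4, 2], [4, -6, -2], [2, -2, -10]].
Leading principal minors: Δ₁ = -8, Δ₂ = 32, Δ₃ = -296.
The minors alternate sign starting negative (−, +, −), so H is negative definite: a local maximum.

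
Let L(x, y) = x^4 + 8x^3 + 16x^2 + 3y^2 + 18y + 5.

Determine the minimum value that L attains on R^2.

-22

L(x,y) separates as P(x) + Q(y) + 5, so its minimum is min P + min Q + 5.
P'(x) = 4x(x + 2)(x + 4) vanishes at x ∈ {-4, -2, 0}; Q'(y) = 6y + 18 vanishes at y ∈ {-3}.
Local minima of P (where P''>0): P(-4)=0, P(0)=0. Local minima of Q: Q(-3)=-27.
So the global minimum of L is P(-4) + Q(-3) + 5 = 0 − 27 + 5 = -22, attained at (-4, -3).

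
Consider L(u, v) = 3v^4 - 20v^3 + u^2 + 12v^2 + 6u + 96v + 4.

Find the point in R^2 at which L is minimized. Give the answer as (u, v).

L(u,v) separates as P(u) + Q(v) + 4, so its minimum is min P + min Q + 4.
P'(u) = 2u + 6 vanishes at u ∈ {-3}; Q'(v) = 12(v - 4)(v - 2)(v + 1) vanishes at v ∈ {-1, 2, 4}.
Local minima of P (where P''>0): P(-3)=-9. Local minima of Q: Q(-1)=-61, Q(4)=64.
So the global minimum of L is P(-3) + Q(-1) + 4 = -9 − 61 + 4 = -66, attained at (-3, -1).

(-3, -1)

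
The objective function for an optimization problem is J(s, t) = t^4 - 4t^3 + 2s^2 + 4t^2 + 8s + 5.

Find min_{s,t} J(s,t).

J(s,t) separates as P(s) + Q(t) + 5, so its minimum is min P + min Q + 5.
P'(s) = 4s + 8 vanishes at s ∈ {-2}; Q'(t) = 4t(t - 2)(t - 1) vanishes at t ∈ {0, 1, 2}.
Local minima of P (where P''>0): P(-2)=-8. Local minima of Q: Q(0)=0, Q(2)=0.
So the global minimum of J is P(-2) + Q(0) + 5 = -8 + 0 + 5 = -3, attained at (-2, 0).

-3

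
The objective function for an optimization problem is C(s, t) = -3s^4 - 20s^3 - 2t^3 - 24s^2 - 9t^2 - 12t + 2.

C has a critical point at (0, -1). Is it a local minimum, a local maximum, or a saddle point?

The mixed partial ∂²C/∂s∂t is 0, so the Hessian at any point is diag(C_ss, C_tt) = diag(-12(3s^2 + 10s + 4), -6(2t + 3)).
At (0, -1): H = diag(-48, -6).
Both eigenvalues are negative, so H is negative definite: a local maximum.

local maximum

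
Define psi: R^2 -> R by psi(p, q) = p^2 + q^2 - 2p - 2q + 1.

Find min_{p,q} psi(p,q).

-1

psi(p,q) separates as A(p) + B(q) + 1, so its minimum is min A + min B + 1.
A'(p) = 2p - 2 vanishes at p ∈ {1}; B'(q) = 2q - 2 vanishes at q ∈ {1}.
Local minima of A (where A''>0): A(1)=-1. Local minima of B: B(1)=-1.
So the global minimum of psi is A(1) + B(1) + 1 = -1 − 1 + 1 = -1, attained at (1, 1).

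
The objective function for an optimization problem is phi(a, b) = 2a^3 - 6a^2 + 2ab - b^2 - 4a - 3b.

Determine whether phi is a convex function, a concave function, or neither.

neither

The term 2a^3 is cubic, so the Hessian is not constant.
∂²phi/∂a² = 12a - 12, which takes both signs as a varies (negative for sufficiently negative a). A diagonal entry of the Hessian changing sign means the Hessian is neither positive- nor negative-semidefinite on all of R^2.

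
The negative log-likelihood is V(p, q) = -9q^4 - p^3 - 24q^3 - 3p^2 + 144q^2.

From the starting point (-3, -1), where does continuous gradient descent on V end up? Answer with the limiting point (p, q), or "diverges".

(-2, 0)

V is separable, so gradient descent decouples: p follows -∂V/∂p, q follows -∂V/∂q.
∂V/∂p = -3p(p + 2); at p=-3 this is -9, so p increases.
∂V/∂q = -36q(q - 2)(q + 4); at q=-1 this is -324, so q increases.
p converges to its nearest critical value -2 (a local min of the p-part); q converges to 0. The iterate converges to (-2, 0).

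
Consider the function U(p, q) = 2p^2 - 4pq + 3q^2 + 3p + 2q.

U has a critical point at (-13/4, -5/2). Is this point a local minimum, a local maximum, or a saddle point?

local minimum

The Hessian of U is constant: H = [[4, -4], [-4, 6]].
det(H) = 4·6 − (-4)² = 8.
det(H) > 0 and tr(H) = 10 > 0, so H is positive definite and the point is a local minimum.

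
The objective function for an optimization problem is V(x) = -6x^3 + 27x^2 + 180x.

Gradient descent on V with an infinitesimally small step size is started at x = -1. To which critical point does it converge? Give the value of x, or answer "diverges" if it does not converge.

-2

V'(x) = -18(x - 5)(x + 2), so V'(-1) = 108.
Gradient descent moves in the -V' direction, i.e. x is decreasing.
The nearest critical point in that direction is x = -2, where V'' = 126 > 0 (a local minimum). The iterate converges there.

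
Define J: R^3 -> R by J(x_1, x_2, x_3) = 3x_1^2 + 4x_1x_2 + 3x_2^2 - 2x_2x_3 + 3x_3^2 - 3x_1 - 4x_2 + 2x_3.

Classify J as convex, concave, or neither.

convex

J is quadratic, so its Hessian is the constant matrix H = [[6, 4, 0], [4, 6, -2], [0, -2, 6]].
Leading principal minors: 6, 20, 96.
All positive ⇒ H ≻ 0 ⇒ convex.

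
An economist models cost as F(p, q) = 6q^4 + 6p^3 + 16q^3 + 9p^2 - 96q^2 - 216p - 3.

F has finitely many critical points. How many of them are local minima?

F separates as a function of p plus a function of q, so ∇F=0 decouples.
∂F/∂p = 18(p - 3)(p + 4) = 0 at p ∈ {-4, 3}; ∂F/∂q = 24q(q - 2)(q + 4) = 0 at q ∈ {-4, 0, 2}.
The Hessian is diagonal: diag(F_pp, F_qq). Second derivatives: F_pp(-4)=-126, F_pp(3)=126; F_qq(-4)=576, F_qq(0)=-192, F_qq(2)=288.
Local minima occur where both diagonal entries positive: (3, -4), (3, 2). Count: 2.

2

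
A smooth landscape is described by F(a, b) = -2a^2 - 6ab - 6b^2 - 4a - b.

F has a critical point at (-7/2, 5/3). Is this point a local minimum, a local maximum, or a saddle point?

local maximum

The Hessian of F is constant: H = [[-4, -6], [-6, -12]].
det(H) = (-4)·(-12) − (-6)² = 12.
det(H) > 0 and tr(H) = -16 < 0, so H is negative definite and the point is a local maximum.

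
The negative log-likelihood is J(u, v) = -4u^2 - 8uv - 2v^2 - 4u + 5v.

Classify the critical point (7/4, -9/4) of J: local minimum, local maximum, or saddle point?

The Hessian of J is constant: H = [[-8, -8], [-8, -4]].
det(H) = (-8)·(-4) − (-8)² = -32.
Since det(H) < 0, H is indefinite and the critical point is a saddle point.

saddle point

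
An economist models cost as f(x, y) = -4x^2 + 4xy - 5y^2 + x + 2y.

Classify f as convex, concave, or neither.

concave

f is quadratic, so its Hessian is the constant matrix H = [[-8, 4], [4, -10]].
det(H) = 64, tr(H) = -18.
det(H) > 0 and tr(H) < 0, so H is negative definite everywhere: concave.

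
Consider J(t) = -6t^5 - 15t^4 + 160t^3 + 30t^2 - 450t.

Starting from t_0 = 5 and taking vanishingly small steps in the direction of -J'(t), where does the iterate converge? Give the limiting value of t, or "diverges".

diverges

J'(t) = -30(t - 3)(t - 1)(t + 1)(t + 5), so J'(5) = -14400.
Gradient descent moves in the -J' direction, i.e. t is increasing.
There is no critical point above t=5, and J' keeps the same sign, so the iterate runs off to +∞.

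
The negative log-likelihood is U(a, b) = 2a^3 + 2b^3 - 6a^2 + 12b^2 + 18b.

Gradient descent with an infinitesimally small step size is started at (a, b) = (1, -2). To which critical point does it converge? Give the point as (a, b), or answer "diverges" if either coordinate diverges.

U is separable, so gradient descent decouples: a follows -∂U/∂a, b follows -∂U/∂b.
∂U/∂a = 6a(a - 2); at a=1 this is -6, so a increases.
∂U/∂b = 6(b + 1)(b + 3); at b=-2 this is -6, so b increases.
a converges to its nearest critical value 2 (a local min of the a-part); b converges to -1. The iterate converges to (2, -1).

(2, -1)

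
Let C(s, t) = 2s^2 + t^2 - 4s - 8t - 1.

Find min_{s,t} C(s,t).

C(s,t) separates as P(s) + Q(t) − 1, so its minimum is min P + min Q − 1.
P'(s) = 4s - 4 vanishes at s ∈ {1}; Q'(t) = 2(t - 4) vanishes at t ∈ {4}.
Local minima of P (where P''>0): P(1)=-2. Local minima of Q: Q(4)=-16.
So the global minimum of C is P(1) + Q(4) − 1 = -2 − 16 − 1 = -19, attained at (1, 4).

-19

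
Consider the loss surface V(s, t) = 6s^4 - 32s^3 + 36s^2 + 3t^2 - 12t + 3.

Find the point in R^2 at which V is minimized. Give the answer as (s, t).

V(s,t) separates as P(s) + Q(t) + 3, so its minimum is min P + min Q + 3.
P'(s) = 24s(s - 3)(s - 1) vanishes at s ∈ {0, 1, 3}; Q'(t) = 6(t - 2) vanishes at t ∈ {2}.
Local minima of P (where P''>0): P(0)=0, P(3)=-54. Local minima of Q: Q(2)=-12.
So the global minimum of V is P(3) + Q(2) + 3 = -54 − 12 + 3 = -63, attained at (3, 2).

(3, 2)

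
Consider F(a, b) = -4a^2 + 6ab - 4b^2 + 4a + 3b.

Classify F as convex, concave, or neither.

F is quadratic, so its Hessian is the constant matrix H = [[-8, 6], [6, -8]].
det(H) = 28, tr(H) = -16.
det(H) > 0 and tr(H) < 0, so H is negative definite everywhere: concave.

concave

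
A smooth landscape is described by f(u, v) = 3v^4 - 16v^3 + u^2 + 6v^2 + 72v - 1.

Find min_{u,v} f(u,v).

f(u,v) separates as P(u) + Q(v) − 1, so its minimum is min P + min Q − 1.
P'(u) = 2u vanishes at u ∈ {0}; Q'(v) = 12(v - 3)(v - 2)(v + 1) vanishes at v ∈ {-1, 2, 3}.
Local minima of P (where P''>0): P(0)=0. Local minima of Q: Q(-1)=-47, Q(3)=81.
So the global minimum of f is P(0) + Q(-1) − 1 = 0 − 47 − 1 = -48, attained at (0, -1).

-48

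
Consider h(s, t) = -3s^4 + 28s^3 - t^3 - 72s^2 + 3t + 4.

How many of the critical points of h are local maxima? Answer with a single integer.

h separates as a function of s plus a function of t, so ∇h=0 decouples.
∂h/∂s = -12s(s - 4)(s - 3) = 0 at s ∈ {0, 3, 4}; ∂h/∂t = -3(t - 1)(t + 1) = 0 at t ∈ {-1, 1}.
The Hessian is diagonal: diag(h_ss, h_tt). Second derivatives: h_ss(0)=-144, h_ss(3)=36, h_ss(4)=-48; h_tt(-1)=6, h_tt(1)=-6.
Local maxima occur where both diagonal entries negative: (0, 1), (4, 1). Count: 2.

2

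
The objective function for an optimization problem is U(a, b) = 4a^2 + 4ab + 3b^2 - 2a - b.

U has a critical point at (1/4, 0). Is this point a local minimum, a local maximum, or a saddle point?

The Hessian of U is constant: H = [[8, 4], [4, 6]].
det(H) = 8·6 − 4² = 32.
det(H) > 0 and tr(H) = 14 > 0, so H is positive definite and the point is a local minimum.

local minimum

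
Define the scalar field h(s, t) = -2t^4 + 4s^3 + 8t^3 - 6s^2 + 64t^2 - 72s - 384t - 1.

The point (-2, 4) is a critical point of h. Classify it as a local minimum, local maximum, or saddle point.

The mixed partial ∂²h/∂s∂t is 0, so the Hessian at any point is diag(h_ss, h_tt) = diag(12(2s - 1), 8(-3t^2 + 6t + 16)).
At (-2, 4): H = diag(-60, -64).
Both eigenvalues are negative, so H is negative definite: a local maximum.

local maximum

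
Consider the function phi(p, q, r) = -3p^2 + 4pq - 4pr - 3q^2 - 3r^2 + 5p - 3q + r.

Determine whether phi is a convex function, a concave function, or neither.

concave

phi is quadratic, so its Hessian is the constant matrix H = [[-6, 4, -4], [4, -6, 0], [-4, 0, -6]].
Leading principal minors: -6, 20, -24.
Signs alternate −, +, − ⇒ H ≺ 0 ⇒ concave.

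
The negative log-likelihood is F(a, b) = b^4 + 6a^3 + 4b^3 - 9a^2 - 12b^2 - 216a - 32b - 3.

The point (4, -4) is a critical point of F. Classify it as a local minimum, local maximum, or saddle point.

The mixed partial ∂²F/∂a∂b is 0, so the Hessian at any point is diag(F_aa, F_bb) = diag(18(2a - 1), 12(b^2 + 2b - 2)).
At (4, -4): H = diag(126, 72).
Both eigenvalues are positive, so H is positive definite: a local minimum.

local minimum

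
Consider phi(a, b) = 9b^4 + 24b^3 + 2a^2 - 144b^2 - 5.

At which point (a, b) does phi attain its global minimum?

(0, -4)

phi(a,b) separates as P(a) + Q(b) − 5, so its minimum is min P + min Q − 5.
P'(a) = 4a vanishes at a ∈ {0}; Q'(b) = 36b(b - 2)(b + 4) vanishes at b ∈ {-4, 0, 2}.
Local minima of P (where P''>0): P(0)=0. Local minima of Q: Q(-4)=-1536, Q(2)=-240.
So the global minimum of phi is P(0) + Q(-4) − 5 = 0 − 1536 − 5 = -1541, attained at (0, -4).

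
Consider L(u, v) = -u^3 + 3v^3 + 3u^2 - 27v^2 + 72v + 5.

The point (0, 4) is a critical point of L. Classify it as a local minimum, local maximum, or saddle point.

The mixed partial ∂²L/∂u∂v is 0, so the Hessian at any point is diag(L_uu, L_vv) = diag(6(-u + 1), 18(v - 3)).
At (0, 4): H = diag(6, 18).
Both eigenvalues are positive, so H is positive definite: a local minimum.

local minimum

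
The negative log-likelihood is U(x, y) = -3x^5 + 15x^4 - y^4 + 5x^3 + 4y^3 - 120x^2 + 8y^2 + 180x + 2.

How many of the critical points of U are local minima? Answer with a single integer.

2

U separates as a function of x plus a function of y, so ∇U=0 decouples.
∂U/∂x = -15(x - 3)(x - 2)(x - 1)(x + 2) = 0 at x ∈ {-2, 1, 2, 3}; ∂U/∂y = -4y(y - 4)(y + 1) = 0 at y ∈ {-1, 0, 4}.
The Hessian is diagonal: diag(U_xx, U_yy). Second derivatives: U_xx(-2)=900, U_xx(1)=-90, U_xx(2)=60, U_xx(3)=-150; U_yy(-1)=-20, U_yy(0)=16, U_yy(4)=-80.
Local minima occur where both diagonal entries positive: (-2, 0), (2, 0). Count: 2.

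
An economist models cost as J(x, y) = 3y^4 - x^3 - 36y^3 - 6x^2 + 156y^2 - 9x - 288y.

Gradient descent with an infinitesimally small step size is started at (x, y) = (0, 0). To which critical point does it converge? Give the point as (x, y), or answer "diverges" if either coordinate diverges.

diverges

J is separable, so gradient descent decouples: x follows -∂J/∂x, y follows -∂J/∂y.
∂J/∂x = -3(x + 1)(x + 3); at x=0 this is -9, so x increases.
∂J/∂y = 12(y - 4)(y - 3)(y - 2); at y=0 this is -288, so y increases.
The x-coordinate has no critical point in that direction and runs off to infinity.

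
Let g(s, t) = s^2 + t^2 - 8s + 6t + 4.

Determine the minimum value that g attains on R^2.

-21

g(s,t) separates as P(s) + Q(t) + 4, so its minimum is min P + min Q + 4.
P'(s) = 2s - 8 vanishes at s ∈ {4}; Q'(t) = 2(t + 3) vanishes at t ∈ {-3}.
Local minima of P (where P''>0): P(4)=-16. Local minima of Q: Q(-3)=-9.
So the global minimum of g is P(4) + Q(-3) + 4 = -16 − 9 + 4 = -21, attained at (4, -3).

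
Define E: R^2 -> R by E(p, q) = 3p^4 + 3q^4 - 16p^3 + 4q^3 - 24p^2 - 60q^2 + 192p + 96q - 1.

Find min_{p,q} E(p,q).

-1137

E(p,q) separates as A(p) + B(q) − 1, so its minimum is min A + min B − 1.
A'(p) = 12(p - 4)(p - 2)(p + 2) vanishes at p ∈ {-2, 2, 4}; B'(q) = 12(q - 2)(q - 1)(q + 4) vanishes at q ∈ {-4, 1, 2}.
Local minima of A (where A''>0): A(-2)=-304, A(4)=128. Local minima of B: B(-4)=-832, B(2)=32.
So the global minimum of E is A(-2) + B(-4) − 1 = -304 − 832 − 1 = -1137, attained at (-2, -4).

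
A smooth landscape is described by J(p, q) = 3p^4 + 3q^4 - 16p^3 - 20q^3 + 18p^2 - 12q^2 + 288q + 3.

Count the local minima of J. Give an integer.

J separates as a function of p plus a function of q, so ∇J=0 decouples.
∂J/∂p = 12p(p - 3)(p - 1) = 0 at p ∈ {0, 1, 3}; ∂J/∂q = 12(q - 4)(q - 3)(q + 2) = 0 at q ∈ {-2, 3, 4}.
The Hessian is diagonal: diag(J_pp, J_qq). Second derivatives: J_pp(0)=36, J_pp(1)=-24, J_pp(3)=72; J_qq(-2)=360, J_qq(3)=-60, J_qq(4)=72.
Local minima occur where both diagonal entries positive: (0, -2), (0, 4), (3, -2), (3, 4). Count: 4.

4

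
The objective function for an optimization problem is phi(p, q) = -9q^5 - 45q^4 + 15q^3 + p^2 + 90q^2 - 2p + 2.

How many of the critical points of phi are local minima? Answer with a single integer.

phi separates as a function of p plus a function of q, so ∇phi=0 decouples.
∂phi/∂p = 2(p - 1) = 0 at p ∈ {1}; ∂phi/∂q = -45q(q - 1)(q + 1)(q + 4) = 0 at q ∈ {-4, -1, 0, 1}.
The Hessian is diagonal: diag(phi_pp, phi_qq). Second derivatives: phi_pp(1)=2; phi_qq(-4)=2700, phi_qq(-1)=-270, phi_qq(0)=180, phi_qq(1)=-450.
Local minima occur where both diagonal entries positive: (1, -4), (1, 0). Count: 2.

2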